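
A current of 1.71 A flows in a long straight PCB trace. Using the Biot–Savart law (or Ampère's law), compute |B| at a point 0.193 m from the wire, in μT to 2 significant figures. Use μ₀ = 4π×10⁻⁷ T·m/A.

B ≈ 1.8 μT

For an infinitely long straight wire, B = μ₀I/(2πd).
B = (4π×10⁻⁷ × 1.71) / (2π × 0.193) = 1.77×10⁻⁶ T.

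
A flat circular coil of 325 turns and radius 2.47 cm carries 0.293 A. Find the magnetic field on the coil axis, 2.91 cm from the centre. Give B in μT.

B ≈ 656 μT

For an N-turn flat coil, B = Nμ₀IR²/[2(R²+z²)^(3/2)] with R = 0.0247 m, z = 0.0291 m.
B = 325 × 2.02×10⁻⁶ T = 6.56×10⁻⁴ T.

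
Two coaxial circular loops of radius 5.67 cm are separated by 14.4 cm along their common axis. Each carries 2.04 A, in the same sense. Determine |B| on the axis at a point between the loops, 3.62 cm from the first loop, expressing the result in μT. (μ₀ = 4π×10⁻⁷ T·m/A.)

Each loop contributes B = μ₀IR²/[2(R²+z²)^(3/2)] on the axis, with z measured from that loop.
Loop 1 (z = 0.0362 m): B₁ = 1.35×10⁻⁵ T. Loop 2 (z = 0.1078 m): B₂ = 2.28×10⁻⁶ T.
The fields add: B = B₁ + B₂ = 1.58×10⁻⁵ T.

B ≈ 15.8 μT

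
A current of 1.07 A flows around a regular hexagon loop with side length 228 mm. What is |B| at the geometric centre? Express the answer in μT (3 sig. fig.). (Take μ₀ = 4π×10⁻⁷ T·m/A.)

Each side is a finite straight segment at perpendicular distance d = a/(2 tan(π/6)) = 0.1975 m from the centre, with end-angles ±π/6.
One side contributes B₁ = (μ₀I/4πd)·2 sin(π/6) = 5.42×10⁻⁷ T.
All 6 sides add in the same direction: B = 6 × 5.42×10⁻⁷ = 3.25×10⁻⁶ T.

B ≈ 3.25 μT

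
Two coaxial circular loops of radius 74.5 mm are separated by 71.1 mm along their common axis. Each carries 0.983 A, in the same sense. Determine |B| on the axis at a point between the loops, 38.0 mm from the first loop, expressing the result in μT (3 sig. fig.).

B ≈ 12.2 μT

Each loop contributes B = μ₀IR²/[2(R²+z²)^(3/2)] on the axis, with z measured from that loop.
Loop 1 (z = 0.038 m): B₁ = 5.86×10⁻⁶ T. Loop 2 (z = 0.0331 m): B₂ = 6.33×10⁻⁶ T.
The fields add: B = B₁ + B₂ = 1.22×10⁻⁵ T.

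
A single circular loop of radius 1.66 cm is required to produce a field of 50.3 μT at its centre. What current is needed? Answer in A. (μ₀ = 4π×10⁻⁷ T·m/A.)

At the centre of a circular loop B = μ₀I/(2R), so I = 2RB/μ₀.
With R = 0.0166 m, I = 2 × 0.0166 × 5.03×10⁻⁵ / (4π×10⁻⁷) = 1.33 A.

I ≈ 1.33 A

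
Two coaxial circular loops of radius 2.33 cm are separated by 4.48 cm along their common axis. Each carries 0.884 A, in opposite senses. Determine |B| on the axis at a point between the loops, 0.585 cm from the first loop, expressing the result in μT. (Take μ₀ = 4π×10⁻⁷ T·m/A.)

Each loop contributes B = μ₀IR²/[2(R²+z²)^(3/2)] on the axis, with z measured from that loop.
Loop 1 (z = 0.00585 m): B₁ = 2.17×10⁻⁵ T. Loop 2 (z = 0.03895 m): B₂ = 3.23×10⁻⁶ T.
The fields oppose: B = |B₁ − B₂| = 1.85×10⁻⁵ T.

B ≈ 18.5 μT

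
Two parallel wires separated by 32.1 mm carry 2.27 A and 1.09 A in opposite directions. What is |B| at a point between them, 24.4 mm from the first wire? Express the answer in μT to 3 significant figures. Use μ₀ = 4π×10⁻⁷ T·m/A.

B ≈ 46.9 μT

Each long wire gives B = μ₀I/(2πd). Distances are d₁ = 0.0244 m and d₂ = 0.0077 m.
B₁ = 1.86×10⁻⁵ T, B₂ = 2.83×10⁻⁵ T.
Between antiparallel currents both contributions point the same way, so they add. B = B₁ + B₂ = 1.86×10⁻⁵ + 2.83×10⁻⁵ = 4.69×10⁻⁵ T.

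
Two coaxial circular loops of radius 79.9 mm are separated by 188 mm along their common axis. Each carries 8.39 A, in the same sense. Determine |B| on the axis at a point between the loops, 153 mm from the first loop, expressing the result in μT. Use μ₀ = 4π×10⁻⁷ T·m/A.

Each loop contributes B = μ₀IR²/[2(R²+z²)^(3/2)] on the axis, with z measured from that loop.
Loop 1 (z = 0.153 m): B₁ = 6.54×10⁻⁶ T. Loop 2 (z = 0.035 m): B₂ = 5.07×10⁻⁵ T.
The fields add: B = B₁ + B₂ = 5.72×10⁻⁵ T.

B ≈ 57.2 μT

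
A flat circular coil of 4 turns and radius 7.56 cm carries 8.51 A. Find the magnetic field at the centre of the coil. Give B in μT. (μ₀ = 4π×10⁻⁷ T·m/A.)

B ≈ 283 μT

For an N-turn flat coil, B = Nμ₀I/(2R) with R = 0.0756 m.
B = 4 × 7.07×10⁻⁵ T = 2.83×10⁻⁴ T.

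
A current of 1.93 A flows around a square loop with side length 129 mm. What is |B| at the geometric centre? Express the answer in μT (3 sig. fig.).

Each side is a finite straight segment at perpendicular distance d = a/(2 tan(π/4)) = 0.0645 m from the centre, with end-angles ±π/4.
One side contributes B₁ = (μ₀I/4πd)·2 sin(π/4) = 4.23×10⁻⁶ T.
All 4 sides add in the same direction: B = 4 × 4.23×10⁻⁶ = 1.69×10⁻⁵ T.

B ≈ 16.9 μT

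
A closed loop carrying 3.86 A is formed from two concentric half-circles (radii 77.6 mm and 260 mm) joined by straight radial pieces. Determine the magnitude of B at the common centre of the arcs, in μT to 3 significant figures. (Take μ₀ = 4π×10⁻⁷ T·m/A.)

B ≈ 11.0 μT

The radial connectors point toward the centre, so dl × r̂ = 0 and they contribute nothing.
Each semicircle gives μ₀I/(4R): inner arc 1.56×10⁻⁵ T, outer arc 4.66×10⁻⁶ T.
The two arcs carry current in opposite angular senses, so their fields oppose: B = |1.56×10⁻⁵ − 4.66×10⁻⁶| = 1.10×10⁻⁵ T.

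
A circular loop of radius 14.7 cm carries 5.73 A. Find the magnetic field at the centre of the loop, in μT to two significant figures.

At the centre of a circular loop the Biot–Savart law gives B = μ₀I/(2R).
B = (4π×10⁻⁷ × 5.73) / (2 × 0.147) = 2.45×10⁻⁵ T.

B ≈ 24 μT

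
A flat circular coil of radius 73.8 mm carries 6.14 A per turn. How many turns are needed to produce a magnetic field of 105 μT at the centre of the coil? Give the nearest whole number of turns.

For an N-turn coil, B = Nμ₀I/(2R). A single turn gives B₁ = 5.23×10⁻⁵ T with R = 0.0738 m.
N = B/B₁ = 1.05×10⁻⁴ / 5.23×10⁻⁵ = 2.01.

N = 2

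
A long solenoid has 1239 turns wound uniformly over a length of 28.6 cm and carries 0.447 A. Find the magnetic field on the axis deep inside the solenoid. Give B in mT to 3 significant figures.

B ≈ 2.43 mT

Inside a long solenoid, B = μ₀nI with n = 4332 turns/m.
B = 4π×10⁻⁷ × 4332 × 0.447 = 2.43×10⁻³ T.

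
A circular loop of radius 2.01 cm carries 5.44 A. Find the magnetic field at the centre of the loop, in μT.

At the centre of a circular loop the Biot–Savart law gives B = μ₀I/(2R).
B = (4π×10⁻⁷ × 5.44) / (2 × 0.0201) = 1.70×10⁻⁴ T.

B ≈ 170 μT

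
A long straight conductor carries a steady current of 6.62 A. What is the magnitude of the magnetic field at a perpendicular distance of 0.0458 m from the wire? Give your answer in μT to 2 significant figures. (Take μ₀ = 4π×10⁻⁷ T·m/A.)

For an infinitely long straight wire, B = μ₀I/(2πd).
B = (4π×10⁻⁷ × 6.62) / (2π × 0.0458) = 2.89×10⁻⁵ T.

B ≈ 29 μT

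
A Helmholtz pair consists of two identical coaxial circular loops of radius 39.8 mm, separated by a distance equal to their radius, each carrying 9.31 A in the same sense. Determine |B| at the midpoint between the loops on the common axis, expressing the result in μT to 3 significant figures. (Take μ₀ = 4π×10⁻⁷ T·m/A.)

B ≈ 210 μT

Each loop contributes B = μ₀IR²/[2(R²+z²)^(3/2)] on the axis, with z measured from that loop.
Loop 1 (z = 0.0199 m): B₁ = 1.05×10⁻⁴ T. Loop 2 (z = 0.0199 m): B₂ = 1.05×10⁻⁴ T.
The fields add: B = B₁ + B₂ = 2.10×10⁻⁴ T.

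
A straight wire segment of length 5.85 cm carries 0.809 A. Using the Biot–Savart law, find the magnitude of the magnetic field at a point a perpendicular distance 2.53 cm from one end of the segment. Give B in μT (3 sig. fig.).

For a finite straight segment, B = (μ₀I/4πd)(sinθ₁ + sinθ₂), where θ₁, θ₂ are the angles from the perpendicular to each end.
The perpendicular foot is at one end, so the two end-offsets along the wire are 0 and L = 0.0585 m.
sinθ₁ = 0/√(0²+0.0253²) = 0.0000; sinθ₂ = 0.0585/√(0.0585²+0.0253²) = 0.9178.
B = (4π×10⁻⁷ × 0.809) / (4π × 0.0253) × (0.0000 + 0.9178) = 2.93×10⁻⁶ T.

B ≈ 2.93 μT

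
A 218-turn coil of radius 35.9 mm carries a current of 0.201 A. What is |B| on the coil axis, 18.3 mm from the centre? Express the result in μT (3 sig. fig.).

For an N-turn flat coil, B = Nμ₀IR²/[2(R²+z²)^(3/2)] with R = 0.0359 m, z = 0.0183 m.
B = 218 × 2.49×10⁻⁶ T = 5.42×10⁻⁴ T.

B ≈ 542 μT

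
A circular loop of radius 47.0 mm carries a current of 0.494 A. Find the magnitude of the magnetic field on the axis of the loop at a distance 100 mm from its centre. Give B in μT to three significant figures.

B ≈ 0.508 μT

On the axis of a circular loop, B = μ₀IR² / [2(R²+z²)^(3/2)].
R² + z² = (0.047)² + (0.1)² = 0.01221 m², and (R²+z²)^(3/2) = 1.35×10⁻³ m³.
B = (4π×10⁻⁷ × 0.494 × 0.002209) / (2 × 1.35×10⁻³) = 5.08×10⁻⁷ T.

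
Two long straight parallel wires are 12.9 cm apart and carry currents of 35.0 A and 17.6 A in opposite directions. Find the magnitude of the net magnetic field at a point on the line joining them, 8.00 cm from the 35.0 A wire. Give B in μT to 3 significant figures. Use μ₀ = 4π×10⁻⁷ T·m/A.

B ≈ 159 μT

Each long wire gives B = μ₀I/(2πd). Distances are d₁ = 0.08 m and d₂ = 0.049 m.
B₁ = 8.75×10⁻⁵ T, B₂ = 7.18×10⁻⁵ T.
Between antiparallel currents both contributions point the same way, so they add. B = B₁ + B₂ = 8.75×10⁻⁵ + 7.18×10⁻⁵ = 1.59×10⁻⁴ T.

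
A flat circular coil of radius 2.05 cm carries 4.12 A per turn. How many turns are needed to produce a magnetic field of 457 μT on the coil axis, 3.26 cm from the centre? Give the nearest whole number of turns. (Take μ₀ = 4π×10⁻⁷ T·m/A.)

N = 24

For an N-turn coil, B = Nμ₀IR²/[2(R²+z²)^(3/2)]. A single turn gives B₁ = 1.90×10⁻⁵ T with R = 0.0205 m, z = 0.0326 m.
N = B/B₁ = 4.57×10⁻⁴ / 1.90×10⁻⁵ = 23.99.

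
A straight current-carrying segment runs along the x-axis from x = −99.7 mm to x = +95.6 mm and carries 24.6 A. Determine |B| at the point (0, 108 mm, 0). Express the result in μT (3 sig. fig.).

B ≈ 30.5 μT

For a finite straight segment, B = (μ₀I/4πd)(sinθ₁ + sinθ₂), where θ₁, θ₂ are the angles from the perpendicular to each end.
The perpendicular distance is d = 0.108 m; the end-offsets along the wire are a = 0.0997 m and b = 0.0956 m.
sinθ₁ = 0.0997/√(0.0997²+0.108²) = 0.6783; sinθ₂ = 0.0956/√(0.0956²+0.108²) = 0.6628.
B = (4π×10⁻⁷ × 24.6) / (4π × 0.108) × (0.6783 + 0.6628) = 3.05×10⁻⁵ T.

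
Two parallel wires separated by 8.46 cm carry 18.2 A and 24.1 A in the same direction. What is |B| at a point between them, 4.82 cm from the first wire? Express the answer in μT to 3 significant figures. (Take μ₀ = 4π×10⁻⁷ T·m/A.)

Each long wire gives B = μ₀I/(2πd). Distances are d₁ = 0.0482 m and d₂ = 0.0364 m.
B₁ = 7.55×10⁻⁵ T, B₂ = 1.32×10⁻⁴ T.
Between parallel currents the two contributions point in opposite directions, so they subtract. B = |B₁ − B₂| = |7.55×10⁻⁵ − 1.32×10⁻⁴| = 5.69×10⁻⁵ T.

B ≈ 56.9 μT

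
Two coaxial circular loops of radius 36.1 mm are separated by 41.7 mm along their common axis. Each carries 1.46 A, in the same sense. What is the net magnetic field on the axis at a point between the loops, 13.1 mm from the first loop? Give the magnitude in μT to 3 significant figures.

Each loop contributes B = μ₀IR²/[2(R²+z²)^(3/2)] on the axis, with z measured from that loop.
Loop 1 (z = 0.0131 m): B₁ = 2.11×10⁻⁵ T. Loop 2 (z = 0.0286 m): B₂ = 1.22×10⁻⁵ T.
The fields add: B = B₁ + B₂ = 3.33×10⁻⁵ T.

B ≈ 33.3 μT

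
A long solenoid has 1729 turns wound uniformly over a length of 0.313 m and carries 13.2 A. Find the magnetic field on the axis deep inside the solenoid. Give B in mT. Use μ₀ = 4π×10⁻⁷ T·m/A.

Inside a long solenoid, B = μ₀nI with n = 5524 turns/m.
B = 4π×10⁻⁷ × 5524 × 13.2 = 9.16×10⁻² T.

B ≈ 91.6 mT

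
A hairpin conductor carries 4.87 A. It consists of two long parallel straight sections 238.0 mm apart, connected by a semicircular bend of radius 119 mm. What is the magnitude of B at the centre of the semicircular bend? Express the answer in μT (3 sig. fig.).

The semicircular arc contributes B_arc = μ₀I·π/(4πR) = μ₀I/(4R) = 1.29×10⁻⁵ T.
Each semi-infinite lead is at perpendicular distance R = 0.119 m from the centre, with the perpendicular foot at its near end, so it contributes μ₀I/(4πR); both point the same way, together 8.18×10⁻⁶ T.
Arc and leads all point the same direction: B = 1.29×10⁻⁵ + 8.18×10⁻⁶ = 2.10×10⁻⁵ T.

B ≈ 21.0 μT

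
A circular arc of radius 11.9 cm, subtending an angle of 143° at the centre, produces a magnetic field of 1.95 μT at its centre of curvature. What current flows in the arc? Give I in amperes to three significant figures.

I ≈ 0.930 A

For a circular arc, B = μ₀Iφ/(4πR) with φ in radians; here φ = 2.496 rad.
So I = 4πRB/(μ₀φ) = 4π × 0.119 × 1.95×10⁻⁶ / (4π×10⁻⁷ × 2.496) = 0.930 A.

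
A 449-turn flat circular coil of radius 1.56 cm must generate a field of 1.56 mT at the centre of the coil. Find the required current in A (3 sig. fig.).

I ≈ 0.0863 A

For an N-turn coil, B = Nμ₀I/(2R) with R = 0.0156 m, so I = 2RB/(Nμ₀) = 2 × 0.0156 × 1.56×10⁻³ / (449 × 4π×10⁻⁷) = 8.63×10⁻² A.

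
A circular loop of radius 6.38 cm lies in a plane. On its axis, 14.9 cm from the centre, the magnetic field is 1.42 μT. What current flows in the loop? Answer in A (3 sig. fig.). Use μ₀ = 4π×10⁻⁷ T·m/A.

On the axis of a loop, B = μ₀IR²/[2(R²+z²)^(3/2)], so I = 2B(R²+z²)^(3/2)/(μ₀R²).
R² + z² = 0.00407 + 0.0222 = 0.02627 m²; raised to 3/2 gives 4.26×10⁻³ m³.
I = 2 × 1.42×10⁻⁶ × 4.26×10⁻³ / (1.26×10⁻⁶ × 0.00407) = 2.36 A.

I ≈ 2.36 A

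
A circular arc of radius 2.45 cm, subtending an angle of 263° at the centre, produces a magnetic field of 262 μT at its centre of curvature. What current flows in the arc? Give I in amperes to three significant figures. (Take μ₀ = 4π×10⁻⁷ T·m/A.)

For a circular arc, B = μ₀Iφ/(4πR) with φ in radians; here φ = 4.59 rad.
So I = 4πRB/(μ₀φ) = 4π × 0.0245 × 2.62×10⁻⁴ / (4π×10⁻⁷ × 4.59) = 14.0 A.

I ≈ 14.0 A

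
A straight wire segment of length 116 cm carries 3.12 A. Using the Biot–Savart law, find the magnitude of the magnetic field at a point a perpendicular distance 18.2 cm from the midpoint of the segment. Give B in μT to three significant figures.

For a finite straight segment, B = (μ₀I/4πd)(sinθ₁ + sinθ₂), where θ₁, θ₂ are the angles from the perpendicular to each end.
The perpendicular from the point meets the wire at its midpoint, so each end is L/2 = 0.58 m away along the wire.
sinθ₁ = 0.58/√(0.58²+0.182²) = 0.9541; sinθ₂ = 0.58/√(0.58²+0.182²) = 0.9541.
B = (4π×10⁻⁷ × 3.12) / (4π × 0.182) × (0.9541 + 0.9541) = 3.27×10⁻⁶ T.

B ≈ 3.27 μT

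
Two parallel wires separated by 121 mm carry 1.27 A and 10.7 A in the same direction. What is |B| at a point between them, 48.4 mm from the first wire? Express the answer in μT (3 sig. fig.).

B ≈ 24.2 μT

Each long wire gives B = μ₀I/(2πd). Distances are d₁ = 0.0484 m and d₂ = 0.0726 m.
B₁ = 5.25×10⁻⁶ T, B₂ = 2.95×10⁻⁵ T.
Between parallel currents the two contributions point in opposite directions, so they subtract. B = |B₁ − B₂| = |5.25×10⁻⁶ − 2.95×10⁻⁵| = 2.42×10⁻⁵ T.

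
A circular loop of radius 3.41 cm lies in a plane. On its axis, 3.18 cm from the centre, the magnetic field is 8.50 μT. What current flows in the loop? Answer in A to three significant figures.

On the axis of a loop, B = μ₀IR²/[2(R²+z²)^(3/2)], so I = 2B(R²+z²)^(3/2)/(μ₀R²).
R² + z² = 0.001163 + 0.001011 = 0.002174 m²; raised to 3/2 gives 1.01×10⁻⁴ m³.
I = 2 × 8.50×10⁻⁶ × 1.01×10⁻⁴ / (1.26×10⁻⁶ × 0.001163) = 1.18 A.

I ≈ 1.18 A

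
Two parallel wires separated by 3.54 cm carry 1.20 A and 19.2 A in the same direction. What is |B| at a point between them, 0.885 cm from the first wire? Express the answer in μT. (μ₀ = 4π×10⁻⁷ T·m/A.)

Each long wire gives B = μ₀I/(2πd). Distances are d₁ = 0.00885 m and d₂ = 0.02655 m.
B₁ = 2.71×10⁻⁵ T, B₂ = 1.45×10⁻⁴ T.
Between parallel currents the two contributions point in opposite directions, so they subtract. B = |B₁ − B₂| = |2.71×10⁻⁵ − 1.45×10⁻⁴| = 1.18×10⁻⁴ T.

B ≈ 118 μT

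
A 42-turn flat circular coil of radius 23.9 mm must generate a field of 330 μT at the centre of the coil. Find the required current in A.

For an N-turn coil, B = Nμ₀I/(2R) with R = 0.0239 m, so I = 2RB/(Nμ₀) = 2 × 0.0239 × 3.30×10⁻⁴ / (42 × 4π×10⁻⁷) = 0.299 A.

I ≈ 0.299 A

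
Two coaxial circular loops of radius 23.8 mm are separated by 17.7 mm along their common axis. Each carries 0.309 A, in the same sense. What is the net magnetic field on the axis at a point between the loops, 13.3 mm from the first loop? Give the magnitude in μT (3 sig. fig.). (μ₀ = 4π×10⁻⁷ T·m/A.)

B ≈ 13.2 μT

Each loop contributes B = μ₀IR²/[2(R²+z²)^(3/2)] on the axis, with z measured from that loop.
Loop 1 (z = 0.0133 m): B₁ = 5.43×10⁻⁶ T. Loop 2 (z = 0.0044 m): B₂ = 7.76×10⁻⁶ T.
The fields add: B = B₁ + B₂ = 1.32×10⁻⁵ T.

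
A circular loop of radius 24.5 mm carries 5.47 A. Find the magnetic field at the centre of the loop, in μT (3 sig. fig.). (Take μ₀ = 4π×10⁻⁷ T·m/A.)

At the centre of a circular loop the Biot–Savart law gives B = μ₀I/(2R).
B = (4π×10⁻⁷ × 5.47) / (2 × 0.0245) = 1.40×10⁻⁴ T.

B ≈ 140 μT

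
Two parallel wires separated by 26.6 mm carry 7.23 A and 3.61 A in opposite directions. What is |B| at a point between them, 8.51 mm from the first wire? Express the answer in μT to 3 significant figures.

Each long wire gives B = μ₀I/(2πd). Distances are d₁ = 0.00851 m and d₂ = 0.01809 m.
B₁ = 1.70×10⁻⁴ T, B₂ = 3.99×10⁻⁵ T.
Between antiparallel currents both contributions point the same way, so they add. B = B₁ + B₂ = 1.70×10⁻⁴ + 3.99×10⁻⁵ = 2.10×10⁻⁴ T.

B ≈ 210 μT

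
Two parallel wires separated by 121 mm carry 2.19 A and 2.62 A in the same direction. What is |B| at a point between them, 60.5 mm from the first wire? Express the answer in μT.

B ≈ 1.42 μT

Each long wire gives B = μ₀I/(2πd). Distances are d₁ = 0.0605 m and d₂ = 0.0605 m.
B₁ = 7.24×10⁻⁶ T, B₂ = 8.66×10⁻⁶ T.
Between parallel currents the two contributions point in opposite directions, so they subtract. B = |B₁ − B₂| = |7.24×10⁻⁶ − 8.66×10⁻⁶| = 1.42×10⁻⁶ T.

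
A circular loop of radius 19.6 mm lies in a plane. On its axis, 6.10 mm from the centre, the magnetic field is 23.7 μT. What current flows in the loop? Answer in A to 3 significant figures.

On the axis of a loop, B = μ₀IR²/[2(R²+z²)^(3/2)], so I = 2B(R²+z²)^(3/2)/(μ₀R²).
R² + z² = 0.0003842 + 3.721×10⁻⁵ = 0.0004214 m²; raised to 3/2 gives 8.65×10⁻⁶ m³.
I = 2 × 2.37×10⁻⁵ × 8.65×10⁻⁶ / (1.26×10⁻⁶ × 0.0003842) = 0.849 A.

I ≈ 0.849 A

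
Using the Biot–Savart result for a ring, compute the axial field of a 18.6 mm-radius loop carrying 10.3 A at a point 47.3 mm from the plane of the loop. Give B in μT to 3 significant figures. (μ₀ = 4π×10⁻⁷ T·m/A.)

On the axis of a circular loop, B = μ₀IR² / [2(R²+z²)^(3/2)].
R² + z² = (0.0186)² + (0.0473)² = 0.002583 m², and (R²+z²)^(3/2) = 1.31×10⁻⁴ m³.
B = (4π×10⁻⁷ × 10.3 × 0.000346) / (2 × 1.31×10⁻⁴) = 1.71×10⁻⁵ T.

B ≈ 17.1 μT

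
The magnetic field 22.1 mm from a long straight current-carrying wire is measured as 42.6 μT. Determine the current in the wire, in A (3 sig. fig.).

For a long straight wire B = μ₀I/(2πd), so I = 2πdB/μ₀.
I = 2π × 0.0221 × 4.26×10⁻⁵ / (4π×10⁻⁷) = 4.71 A.

I ≈ 4.71 A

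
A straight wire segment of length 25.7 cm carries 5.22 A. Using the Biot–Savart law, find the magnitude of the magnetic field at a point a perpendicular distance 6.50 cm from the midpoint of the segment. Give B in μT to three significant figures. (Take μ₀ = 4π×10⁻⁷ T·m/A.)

For a finite straight segment, B = (μ₀I/4πd)(sinθ₁ + sinθ₂), where θ₁, θ₂ are the angles from the perpendicular to each end.
The perpendicular from the point meets the wire at its midpoint, so each end is L/2 = 0.1285 m away along the wire.
sinθ₁ = 0.1285/√(0.1285²+0.065²) = 0.8923; sinθ₂ = 0.1285/√(0.1285²+0.065²) = 0.8923.
B = (4π×10⁻⁷ × 5.22) / (4π × 0.065) × (0.8923 + 0.8923) = 1.43×10⁻⁵ T.

B ≈ 14.3 μT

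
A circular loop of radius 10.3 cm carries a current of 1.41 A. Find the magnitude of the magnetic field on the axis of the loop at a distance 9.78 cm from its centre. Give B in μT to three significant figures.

On the axis of a circular loop, B = μ₀IR² / [2(R²+z²)^(3/2)].
R² + z² = (0.103)² + (0.0978)² = 0.02017 m², and (R²+z²)^(3/2) = 2.87×10⁻³ m³.
B = (4π×10⁻⁷ × 1.41 × 0.01061) / (2 × 2.87×10⁻³) = 3.28×10⁻⁶ T.

B ≈ 3.28 μT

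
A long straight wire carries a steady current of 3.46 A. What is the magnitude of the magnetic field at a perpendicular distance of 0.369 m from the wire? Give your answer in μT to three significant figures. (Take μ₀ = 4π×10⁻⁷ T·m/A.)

B ≈ 1.88 μT

For an infinitely long straight wire, B = μ₀I/(2πd).
B = (4π×10⁻⁷ × 3.46) / (2π × 0.369) = 1.88×10⁻⁶ T.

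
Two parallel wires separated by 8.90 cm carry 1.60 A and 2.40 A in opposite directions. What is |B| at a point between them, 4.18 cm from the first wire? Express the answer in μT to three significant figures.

Each long wire gives B = μ₀I/(2πd). Distances are d₁ = 0.0418 m and d₂ = 0.0472 m.
B₁ = 7.66×10⁻⁶ T, B₂ = 1.02×10⁻⁵ T.
Between antiparallel currents both contributions point the same way, so they add. B = B₁ + B₂ = 7.66×10⁻⁶ + 1.02×10⁻⁵ = 1.78×10⁻⁵ T.

B ≈ 17.8 μT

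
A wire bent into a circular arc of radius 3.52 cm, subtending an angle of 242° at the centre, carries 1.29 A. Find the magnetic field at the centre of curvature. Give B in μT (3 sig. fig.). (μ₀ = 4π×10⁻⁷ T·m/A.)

The Biot–Savart field of a circular arc at its centre is B = μ₀Iφ/(4πR), with φ = 4.224 rad.
B = (4π×10⁻⁷ × 1.29 × 4.224) / (4π × 0.0352) = 1.55×10⁻⁵ T.

B ≈ 15.5 μT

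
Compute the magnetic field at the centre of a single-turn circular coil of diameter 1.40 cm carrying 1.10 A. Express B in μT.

At the centre of a circular loop the Biot–Savart law gives B = μ₀I/(2R) (so R = 0.007 m).
B = (4π×10⁻⁷ × 1.10) / (2 × 0.007) = 9.87×10⁻⁵ T.

B ≈ 98.7 μT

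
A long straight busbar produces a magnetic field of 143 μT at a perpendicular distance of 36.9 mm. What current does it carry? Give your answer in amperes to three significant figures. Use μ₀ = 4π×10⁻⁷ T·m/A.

I ≈ 26.4 A

For a long straight wire B = μ₀I/(2πd), so I = 2πdB/μ₀.
I = 2π × 0.0369 × 1.43×10⁻⁴ / (4π×10⁻⁷) = 26.4 A.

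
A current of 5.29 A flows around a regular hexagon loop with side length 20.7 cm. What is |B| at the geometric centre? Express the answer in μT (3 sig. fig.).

B ≈ 17.7 μT

Each side is a finite straight segment at perpendicular distance d = a/(2 tan(π/6)) = 0.1793 m from the centre, with end-angles ±π/6.
One side contributes B₁ = (μ₀I/4πd)·2 sin(π/6) = 2.95×10⁻⁶ T.
All 6 sides add in the same direction: B = 6 × 2.95×10⁻⁶ = 1.77×10⁻⁵ T.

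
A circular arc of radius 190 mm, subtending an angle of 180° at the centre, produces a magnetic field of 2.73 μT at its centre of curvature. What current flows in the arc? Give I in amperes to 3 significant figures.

I ≈ 1.65 A

For a circular arc, B = μ₀Iφ/(4πR) with φ in radians; here φ = 3.142 rad.
So I = 4πRB/(μ₀φ) = 4π × 0.19 × 2.73×10⁻⁶ / (4π×10⁻⁷ × 3.142) = 1.65 A.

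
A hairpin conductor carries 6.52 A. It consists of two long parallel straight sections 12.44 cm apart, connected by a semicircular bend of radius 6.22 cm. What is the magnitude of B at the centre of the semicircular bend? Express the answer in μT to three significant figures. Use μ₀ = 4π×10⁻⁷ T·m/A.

The semicircular arc contributes B_arc = μ₀I·π/(4πR) = μ₀I/(4R) = 3.29×10⁻⁵ T.
Each semi-infinite lead is at perpendicular distance R = 0.0622 m from the centre, with the perpendicular foot at its near end, so it contributes μ₀I/(4πR); both point the same way, together 2.10×10⁻⁵ T.
Arc and leads all point the same direction: B = 3.29×10⁻⁵ + 2.10×10⁻⁵ = 5.39×10⁻⁵ T.

B ≈ 53.9 μT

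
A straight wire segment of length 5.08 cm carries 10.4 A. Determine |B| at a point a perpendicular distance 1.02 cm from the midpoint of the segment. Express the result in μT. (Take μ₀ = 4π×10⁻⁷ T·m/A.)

For a finite straight segment, B = (μ₀I/4πd)(sinθ₁ + sinθ₂), where θ₁, θ₂ are the angles from the perpendicular to each end.
The perpendicular from the point meets the wire at its midpoint, so each end is L/2 = 0.0254 m away along the wire.
sinθ₁ = 0.0254/√(0.0254²+0.0102²) = 0.9280; sinθ₂ = 0.0254/√(0.0254²+0.0102²) = 0.9280.
B = (4π×10⁻⁷ × 10.4) / (4π × 0.0102) × (0.9280 + 0.9280) = 1.89×10⁻⁴ T.

B ≈ 189 μT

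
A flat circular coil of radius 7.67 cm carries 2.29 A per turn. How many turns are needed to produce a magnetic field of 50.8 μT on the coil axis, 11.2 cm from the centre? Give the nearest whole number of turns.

For an N-turn coil, B = Nμ₀IR²/[2(R²+z²)^(3/2)]. A single turn gives B₁ = 3.38×10⁻⁶ T with R = 0.0767 m, z = 0.112 m.
N = B/B₁ = 5.08×10⁻⁵ / 3.38×10⁻⁶ = 15.01.

N = 15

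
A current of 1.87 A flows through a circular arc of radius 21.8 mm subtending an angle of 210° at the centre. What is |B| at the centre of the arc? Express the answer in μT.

The Biot–Savart field of a circular arc at its centre is B = μ₀Iφ/(4πR), with φ = 3.665 rad.
B = (4π×10⁻⁷ × 1.87 × 3.665) / (4π × 0.0218) = 3.14×10⁻⁵ T.

B ≈ 31.4 μT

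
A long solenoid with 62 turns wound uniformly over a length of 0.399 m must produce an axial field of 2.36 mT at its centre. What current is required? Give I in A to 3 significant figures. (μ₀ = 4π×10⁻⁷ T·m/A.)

I ≈ 12.1 A

Inside a long solenoid B = μ₀nI with n = 155.4 m⁻¹, so I = B/(μ₀n).
I = 2.36×10⁻³ / (4π×10⁻⁷ × 155.4) = 12.1 A.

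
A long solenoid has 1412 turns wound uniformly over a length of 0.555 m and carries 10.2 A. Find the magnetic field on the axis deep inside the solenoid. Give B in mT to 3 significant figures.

B ≈ 32.6 mT

Inside a long solenoid, B = μ₀nI with n = 2544 turns/m.
B = 4π×10⁻⁷ × 2544 × 10.2 = 3.26×10⁻² T.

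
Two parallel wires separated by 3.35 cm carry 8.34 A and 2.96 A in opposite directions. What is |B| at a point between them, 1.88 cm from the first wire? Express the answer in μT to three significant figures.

Each long wire gives B = μ₀I/(2πd). Distances are d₁ = 0.0188 m and d₂ = 0.0147 m.
B₁ = 8.87×10⁻⁵ T, B₂ = 4.03×10⁻⁵ T.
Between antiparallel currents both contributions point the same way, so they add. B = B₁ + B₂ = 8.87×10⁻⁵ + 4.03×10⁻⁵ = 1.29×10⁻⁴ T.

B ≈ 129 μT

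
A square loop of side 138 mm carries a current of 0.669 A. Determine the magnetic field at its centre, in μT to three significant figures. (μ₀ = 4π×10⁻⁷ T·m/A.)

Each side is a finite straight segment at perpendicular distance d = a/(2 tan(π/4)) = 0.069 m from the centre, with end-angles ±π/4.
One side contributes B₁ = (μ₀I/4πd)·2 sin(π/4) = 1.37×10⁻⁶ T.
All 4 sides add in the same direction: B = 4 × 1.37×10⁻⁶ = 5.48×10⁻⁶ T.

B ≈ 5.48 μT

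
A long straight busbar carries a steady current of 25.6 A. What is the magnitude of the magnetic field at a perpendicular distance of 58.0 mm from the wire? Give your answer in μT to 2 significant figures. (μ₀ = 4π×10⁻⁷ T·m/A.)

For an infinitely long straight wire, B = μ₀I/(2πd).
B = (4π×10⁻⁷ × 25.6) / (2π × 0.058) = 8.83×10⁻⁵ T.

B ≈ 88 μT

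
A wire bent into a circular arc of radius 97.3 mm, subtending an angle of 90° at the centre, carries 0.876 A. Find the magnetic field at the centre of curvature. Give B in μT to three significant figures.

B ≈ 1.41 μT

The Biot–Savart field of a circular arc at its centre is B = μ₀Iφ/(4πR), with φ = 1.571 rad.
B = (4π×10⁻⁷ × 0.876 × 1.571) / (4π × 0.0973) = 1.41×10⁻⁶ T.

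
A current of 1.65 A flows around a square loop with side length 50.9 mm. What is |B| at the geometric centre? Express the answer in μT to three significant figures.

B ≈ 36.7 μT

Each side is a finite straight segment at perpendicular distance d = a/(2 tan(π/4)) = 0.02545 m from the centre, with end-angles ±π/4.
One side contributes B₁ = (μ₀I/4πd)·2 sin(π/4) = 9.17×10⁻⁶ T.
All 4 sides add in the same direction: B = 4 × 9.17×10⁻⁶ = 3.67×10⁻⁵ T.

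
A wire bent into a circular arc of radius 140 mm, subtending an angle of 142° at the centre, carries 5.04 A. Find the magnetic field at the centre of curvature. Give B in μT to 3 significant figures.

B ≈ 8.92 μT

The Biot–Savart field of a circular arc at its centre is B = μ₀Iφ/(4πR), with φ = 2.478 rad.
B = (4π×10⁻⁷ × 5.04 × 2.478) / (4π × 0.14) = 8.92×10⁻⁶ T.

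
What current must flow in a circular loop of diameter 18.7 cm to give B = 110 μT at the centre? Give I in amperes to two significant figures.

I ≈ 16 A

At the centre of a circular loop B = μ₀I/(2R), so I = 2RB/μ₀.
With R = 0.0935 m, I = 2 × 0.0935 × 1.10×10⁻⁴ / (4π×10⁻⁷) = 16.4 A.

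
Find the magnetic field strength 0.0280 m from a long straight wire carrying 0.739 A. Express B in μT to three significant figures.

For an infinitely long straight wire, B = μ₀I/(2πd).
B = (4π×10⁻⁷ × 0.739) / (2π × 0.028) = 5.28×10⁻⁶ T.

B ≈ 5.28 μT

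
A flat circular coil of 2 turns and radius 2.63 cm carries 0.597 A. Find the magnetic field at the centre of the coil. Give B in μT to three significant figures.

B ≈ 28.5 μT

For an N-turn flat coil, B = Nμ₀I/(2R) with R = 0.0263 m.
B = 2 × 1.43×10⁻⁵ T = 2.85×10⁻⁵ T.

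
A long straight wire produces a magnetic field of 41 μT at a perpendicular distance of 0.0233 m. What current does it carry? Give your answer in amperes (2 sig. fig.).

I ≈ 4.8 A

For a long straight wire B = μ₀I/(2πd), so I = 2πdB/μ₀.
I = 2π × 0.0233 × 4.10×10⁻⁵ / (4π×10⁻⁷) = 4.78 A.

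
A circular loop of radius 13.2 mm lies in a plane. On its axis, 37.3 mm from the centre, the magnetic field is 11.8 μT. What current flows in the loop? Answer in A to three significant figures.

I ≈ 6.68 A

On the axis of a loop, B = μ₀IR²/[2(R²+z²)^(3/2)], so I = 2B(R²+z²)^(3/2)/(μ₀R²).
R² + z² = 0.0001742 + 0.001391 = 0.001566 m²; raised to 3/2 gives 6.19×10⁻⁵ m³.
I = 2 × 1.18×10⁻⁵ × 6.19×10⁻⁵ / (1.26×10⁻⁶ × 0.0001742) = 6.68 A.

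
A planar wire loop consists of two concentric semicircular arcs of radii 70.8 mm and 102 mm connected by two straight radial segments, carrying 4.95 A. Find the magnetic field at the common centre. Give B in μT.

B ≈ 6.72 μT

The radial connectors point toward the centre, so dl × r̂ = 0 and they contribute nothing.
Each semicircle gives μ₀I/(4R): inner arc 2.20×10⁻⁵ T, outer arc 1.52×10⁻⁵ T.
The two arcs carry current in opposite angular senses, so their fields oppose: B = |2.20×10⁻⁵ − 1.52×10⁻⁵| = 6.72×10⁻⁶ T.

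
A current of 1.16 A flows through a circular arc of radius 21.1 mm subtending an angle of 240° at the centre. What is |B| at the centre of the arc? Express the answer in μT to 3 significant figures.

The Biot–Savart field of a circular arc at its centre is B = μ₀Iφ/(4πR), with φ = 4.189 rad.
B = (4π×10⁻⁷ × 1.16 × 4.189) / (4π × 0.0211) = 2.30×10⁻⁵ T.

B ≈ 23.0 μT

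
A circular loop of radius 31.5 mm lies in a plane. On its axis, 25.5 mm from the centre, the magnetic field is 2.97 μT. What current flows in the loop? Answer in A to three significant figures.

I ≈ 0.317 A

On the axis of a loop, B = μ₀IR²/[2(R²+z²)^(3/2)], so I = 2B(R²+z²)^(3/2)/(μ₀R²).
R² + z² = 0.0009923 + 0.0006503 = 0.001643 m²; raised to 3/2 gives 6.66×10⁻⁵ m³.
I = 2 × 2.97×10⁻⁶ × 6.66×10⁻⁵ / (1.26×10⁻⁶ × 0.0009923) = 0.317 A.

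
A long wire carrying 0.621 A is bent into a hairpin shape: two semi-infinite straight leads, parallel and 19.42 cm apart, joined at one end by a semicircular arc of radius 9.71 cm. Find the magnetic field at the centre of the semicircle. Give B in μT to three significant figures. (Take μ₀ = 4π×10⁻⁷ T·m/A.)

B ≈ 3.29 μT

The semicircular arc contributes B_arc = μ₀I·π/(4πR) = μ₀I/(4R) = 2.01×10⁻⁶ T.
Each semi-infinite lead is at perpendicular distance R = 0.0971 m from the centre, with the perpendicular foot at its near end, so it contributes μ₀I/(4πR); both point the same way, together 1.28×10⁻⁶ T.
Arc and leads all point the same direction: B = 2.01×10⁻⁶ + 1.28×10⁻⁶ = 3.29×10⁻⁶ T.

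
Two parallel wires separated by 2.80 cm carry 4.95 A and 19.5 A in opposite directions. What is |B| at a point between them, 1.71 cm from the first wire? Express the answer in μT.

Each long wire gives B = μ₀I/(2πd). Distances are d₁ = 0.0171 m and d₂ = 0.0109 m.
B₁ = 5.79×10⁻⁵ T, B₂ = 3.58×10⁻⁴ T.
Between antiparallel currents both contributions point the same way, so they add. B = B₁ + B₂ = 5.79×10⁻⁵ + 3.58×10⁻⁴ = 4.16×10⁻⁴ T.

B ≈ 416 μT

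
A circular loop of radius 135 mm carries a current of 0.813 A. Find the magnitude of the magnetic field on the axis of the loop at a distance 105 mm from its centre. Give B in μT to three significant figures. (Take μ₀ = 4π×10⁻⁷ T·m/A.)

On the axis of a circular loop, B = μ₀IR² / [2(R²+z²)^(3/2)].
R² + z² = (0.135)² + (0.105)² = 0.02925 m², and (R²+z²)^(3/2) = 5.00×10⁻³ m³.
B = (4π×10⁻⁷ × 0.813 × 0.01823) / (2 × 5.00×10⁻³) = 1.86×10⁻⁶ T.

B ≈ 1.86 μT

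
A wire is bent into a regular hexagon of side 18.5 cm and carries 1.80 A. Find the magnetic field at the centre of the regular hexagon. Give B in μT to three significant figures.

Each side is a finite straight segment at perpendicular distance d = a/(2 tan(π/6)) = 0.1602 m from the centre, with end-angles ±π/6.
One side contributes B₁ = (μ₀I/4πd)·2 sin(π/6) = 1.12×10⁻⁶ T.
All 6 sides add in the same direction: B = 6 × 1.12×10⁻⁶ = 6.74×10⁻⁶ T.

B ≈ 6.74 μT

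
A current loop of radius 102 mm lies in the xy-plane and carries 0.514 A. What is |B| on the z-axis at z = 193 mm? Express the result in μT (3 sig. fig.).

On the axis of a circular loop, B = μ₀IR² / [2(R²+z²)^(3/2)].
R² + z² = (0.102)² + (0.193)² = 0.04765 m², and (R²+z²)^(3/2) = 1.04×10⁻² m³.
B = (4π×10⁻⁷ × 0.514 × 0.0104) / (2 × 1.04×10⁻²) = 3.23×10⁻⁷ T.

B ≈ 0.323 μT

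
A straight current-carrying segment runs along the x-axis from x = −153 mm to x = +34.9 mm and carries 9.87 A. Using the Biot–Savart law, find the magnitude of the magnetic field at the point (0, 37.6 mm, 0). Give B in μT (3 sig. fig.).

B ≈ 43.3 μT

For a finite straight segment, B = (μ₀I/4πd)(sinθ₁ + sinθ₂), where θ₁, θ₂ are the angles from the perpendicular to each end.
The perpendicular distance is d = 0.0376 m; the end-offsets along the wire are a = 0.153 m and b = 0.0349 m.
sinθ₁ = 0.153/√(0.153²+0.0376²) = 0.9711; sinθ₂ = 0.0349/√(0.0349²+0.0376²) = 0.6803.
B = (4π×10⁻⁷ × 9.87) / (4π × 0.0376) × (0.9711 + 0.6803) = 4.33×10⁻⁵ T.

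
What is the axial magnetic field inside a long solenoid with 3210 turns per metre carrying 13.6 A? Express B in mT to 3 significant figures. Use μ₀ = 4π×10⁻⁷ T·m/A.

Inside a long solenoid, B = μ₀nI with n = 3210 turns/m.
B = 4π×10⁻⁷ × 3210 × 13.6 = 5.49×10⁻² T.

B ≈ 54.9 mT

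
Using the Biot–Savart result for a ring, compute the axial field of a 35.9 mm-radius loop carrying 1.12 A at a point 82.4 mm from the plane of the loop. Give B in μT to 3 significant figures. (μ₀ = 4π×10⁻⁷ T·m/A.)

B ≈ 1.25 μT

On the axis of a circular loop, B = μ₀IR² / [2(R²+z²)^(3/2)].
R² + z² = (0.0359)² + (0.0824)² = 0.008079 m², and (R²+z²)^(3/2) = 7.26×10⁻⁴ m³.
B = (4π×10⁻⁷ × 1.12 × 0.001289) / (2 × 7.26×10⁻⁴) = 1.25×10⁻⁶ T.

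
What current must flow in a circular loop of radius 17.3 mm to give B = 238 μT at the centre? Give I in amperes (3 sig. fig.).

I ≈ 6.55 A

At the centre of a circular loop B = μ₀I/(2R), so I = 2RB/μ₀.
With R = 0.0173 m, I = 2 × 0.0173 × 2.38×10⁻⁴ / (4π×10⁻⁷) = 6.55 A.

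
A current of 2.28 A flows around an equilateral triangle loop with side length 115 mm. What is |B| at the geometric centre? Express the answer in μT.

B ≈ 35.7 μT

Each side is a finite straight segment at perpendicular distance d = a/(2 tan(π/3)) = 0.0332 m from the centre, with end-angles ±π/3.
One side contributes B₁ = (μ₀I/4πd)·2 sin(π/3) = 1.19×10⁻⁵ T.
All 3 sides add in the same direction: B = 3 × 1.19×10⁻⁵ = 3.57×10⁻⁵ T.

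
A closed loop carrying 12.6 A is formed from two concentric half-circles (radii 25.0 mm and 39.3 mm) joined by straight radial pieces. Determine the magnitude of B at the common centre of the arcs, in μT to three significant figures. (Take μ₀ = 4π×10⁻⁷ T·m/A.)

The radial connectors point toward the centre, so dl × r̂ = 0 and they contribute nothing.
Each semicircle gives μ₀I/(4R): inner arc 1.58×10⁻⁴ T, outer arc 1.01×10⁻⁴ T.
The two arcs carry current in opposite angular senses, so their fields oppose: B = |1.58×10⁻⁴ − 1.01×10⁻⁴| = 5.76×10⁻⁵ T.

B ≈ 57.6 μT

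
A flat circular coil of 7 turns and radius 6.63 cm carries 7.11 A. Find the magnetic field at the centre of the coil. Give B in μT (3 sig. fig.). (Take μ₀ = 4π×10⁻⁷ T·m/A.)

For an N-turn flat coil, B = Nμ₀I/(2R) with R = 0.0663 m.
B = 7 × 6.74×10⁻⁵ T = 4.72×10⁻⁴ T.

B ≈ 472 μT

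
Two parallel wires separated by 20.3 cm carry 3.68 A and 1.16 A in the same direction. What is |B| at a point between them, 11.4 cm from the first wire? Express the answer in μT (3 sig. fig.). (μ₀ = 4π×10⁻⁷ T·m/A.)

Each long wire gives B = μ₀I/(2πd). Distances are d₁ = 0.114 m and d₂ = 0.089 m.
B₁ = 6.46×10⁻⁶ T, B₂ = 2.61×10⁻⁶ T.
Between parallel currents the two contributions point in opposite directions, so they subtract. B = |B₁ − B₂| = |6.46×10⁻⁶ − 2.61×10⁻⁶| = 3.85×10⁻⁶ T.

B ≈ 3.85 μT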